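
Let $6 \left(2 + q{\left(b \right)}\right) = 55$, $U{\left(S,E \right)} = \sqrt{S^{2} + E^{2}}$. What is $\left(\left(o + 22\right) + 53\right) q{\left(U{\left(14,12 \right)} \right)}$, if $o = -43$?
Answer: $\frac{688}{3} \approx 229.33$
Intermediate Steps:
$U{\left(S,E \right)} = \sqrt{E^{2} + S^{2}}$
$q{\left(b \right)} = \frac{43}{6}$ ($q{\left(b \right)} = -2 + \frac{1}{6} \cdot 55 = -2 + \frac{55}{6} = \frac{43}{6}$)
$\left(\left(o + 22\right) + 53\right) q{\left(U{\left(14,12 \right)} \right)} = \left(\left(-43 + 22\right) + 53\right) \frac{43}{6} = \left(-21 + 53\right) \frac{43}{6} = 32 \cdot \frac{43}{6} = \frac{688}{3}$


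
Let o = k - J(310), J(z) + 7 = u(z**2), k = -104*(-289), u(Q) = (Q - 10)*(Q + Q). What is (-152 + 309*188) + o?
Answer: -18468409997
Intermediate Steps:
u(Q) = 2*Q*(-10 + Q) (u(Q) = (-10 + Q)*(2*Q) = 2*Q*(-10 + Q))
k = 30056
J(z) = -7 + 2*z**2*(-10 + z**2)
o = -18468467937 (o = 30056 - (-7 + 2*310**2*(-10 + 310**2)) = 30056 - (-7 + 2*96100*(-10 + 96100)) = 30056 - (-7 + 2*96100*96090) = 30056 - (-7 + 18468498000) = 30056 - 1*18468497993 = 30056 - 18468497993 = -18468467937)
(-152 + 309*188) + o = (-152 + 309*188) - 18468467937 = (-152 + 58092) - 18468467937 = 57940 - 18468467937 = -18468409997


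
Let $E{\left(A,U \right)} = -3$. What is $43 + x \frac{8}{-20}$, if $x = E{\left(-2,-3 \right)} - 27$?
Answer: $55$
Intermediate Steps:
$x = -30$ ($x = -3 - 27 = -30$)
$43 + x \frac{8}{-20} = 43 - 30 \frac{8}{-20} = 43 - 30 \cdot 8 \left(- \frac{1}{20}\right) = 43 - -12 = 43 + 12 = 55$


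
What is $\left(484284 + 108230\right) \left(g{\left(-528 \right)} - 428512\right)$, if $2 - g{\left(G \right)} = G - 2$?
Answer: $-253584141720$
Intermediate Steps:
$g{\left(G \right)} = 4 - G$ ($g{\left(G \right)} = 2 - \left(G - 2\right) = 2 - \left(-2 + G\right) = 4 - G$)
$\left(484284 + 108230\right) \left(g{\left(-528 \right)} - 428512\right) = \left(484284 + 108230\right) \left(\left(4 - -528\right) - 428512\right) = 592514 \left(\left(4 + 528\right) - 428512\right) = 592514 \left(532 - 428512\right) = 592514 \left(-427980\right) = -253584141720$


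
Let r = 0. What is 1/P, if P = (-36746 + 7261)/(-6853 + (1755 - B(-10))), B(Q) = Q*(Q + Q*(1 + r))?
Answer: 5298/29485 ≈ 0.17968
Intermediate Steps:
B(Q) = 2*Q**2 (B(Q) = Q*(Q + Q*(1 + 0)) = Q*(Q + Q*1) = Q*(Q + Q) = Q*(2*Q) = 2*Q**2)
P = 29485/5298 (P = (-36746 + 7261)/(-6853 + (1755 - 2*(-10)**2)) = -29485/(-6853 + (1755 - 2*100)) = -29485/(-6853 + (1755 - 1*200)) = -29485/(-6853 + (1755 - 200)) = -29485/(-6853 + 1555) = -29485/(-5298) = -29485*(-1/5298) = 29485/5298 ≈ 5.5653)
1/P = 1/(29485/5298) = 5298/29485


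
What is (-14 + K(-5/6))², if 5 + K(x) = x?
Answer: 14161/36 ≈ 393.36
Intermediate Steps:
K(x) = -5 + x
(-14 + K(-5/6))² = (-14 + (-5 - 5/6))² = (-14 + (-5 - 5*⅙))² = (-14 + (-5 - ⅚))² = (-14 - 35/6)² = (-119/6)² = 14161/36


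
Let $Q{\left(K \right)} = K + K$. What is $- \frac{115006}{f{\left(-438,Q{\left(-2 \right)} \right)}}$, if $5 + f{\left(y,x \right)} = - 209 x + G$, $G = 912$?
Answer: $- \frac{115006}{1743} \approx -65.982$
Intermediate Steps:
$Q{\left(K \right)} = 2 K$
$f{\left(y,x \right)} = 907 - 209 x$ ($f{\left(y,x \right)} = -5 - \left(-912 + 209 x\right) = 907 - 209 x$)
$- \frac{115006}{f{\left(-438,Q{\left(-2 \right)} \right)}} = - \frac{115006}{907 - 209 \cdot 2 \left(-2\right)} = - \frac{115006}{907 - -836} = - \frac{115006}{907 + 836} = - \frac{115006}{1743}$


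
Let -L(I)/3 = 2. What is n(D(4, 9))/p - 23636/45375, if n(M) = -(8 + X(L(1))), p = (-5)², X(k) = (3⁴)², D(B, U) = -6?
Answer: -11946371/45375 ≈ -263.28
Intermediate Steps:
L(I) = -6 (L(I) = -3*2 = -6)
X(k) = 6561 (X(k) = 81² = 6561)
p = 25
n(M) = -6569 (n(M) = -(8 + 6561) = -1*6569 = -6569)
n(D(4, 9))/p - 23636/45375 = -6569/25 - 23636/45375 = -11946371/45375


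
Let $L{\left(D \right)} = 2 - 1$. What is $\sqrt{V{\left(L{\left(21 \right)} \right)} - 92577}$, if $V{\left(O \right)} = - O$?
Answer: $i \sqrt{92578} \approx 304.27 i$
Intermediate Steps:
$L{\left(D \right)} = 1$
$\sqrt{V{\left(L{\left(21 \right)} \right)} - 92577} = \sqrt{\left(-1\right) 1 - 92577} = \sqrt{-1 - 92577} = \sqrt{-92578} = i \sqrt{92578}$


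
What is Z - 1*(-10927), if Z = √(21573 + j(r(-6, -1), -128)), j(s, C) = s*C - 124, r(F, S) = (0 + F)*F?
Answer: 10927 + √16841 ≈ 11057.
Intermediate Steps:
r(F, S) = F² (r(F, S) = F*F = F²)
j(s, C) = -124 + C*s (j(s, C) = C*s - 124 = -124 + C*s)
Z = √16841 (Z = √(21573 + (-124 - 128*(-6)²)) = √(21573 + (-124 - 128*36)) = √(21573 + (-124 - 4608)) = √(21573 - 4732) = √16841 ≈ 129.77)
Z - 1*(-10927) = √16841 - 1*(-10927) = √16841 + 10927 = 10927 + √16841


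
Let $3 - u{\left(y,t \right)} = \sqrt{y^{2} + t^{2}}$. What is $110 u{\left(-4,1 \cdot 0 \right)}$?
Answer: $-110$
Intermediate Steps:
$u{\left(y,t \right)} = 3 - \sqrt{t^{2} + y^{2}}$ ($u{\left(y,t \right)} = 3 - \sqrt{y^{2} + t^{2}} = 3 - \sqrt{t^{2} + y^{2}}$)
$110 u{\left(-4,1 \cdot 0 \right)} = 110 \left(3 - \sqrt{\left(1 \cdot 0\right)^{2} + \left(-4\right)^{2}}\right) = 110 \left(3 - \sqrt{0^{2} + 16}\right) = 110 \left(3 - \sqrt{0 + 16}\right) = 110 \left(3 - \sqrt{16}\right) = 110 \left(3 - 4\right) = 110 \left(-1\right) = -110$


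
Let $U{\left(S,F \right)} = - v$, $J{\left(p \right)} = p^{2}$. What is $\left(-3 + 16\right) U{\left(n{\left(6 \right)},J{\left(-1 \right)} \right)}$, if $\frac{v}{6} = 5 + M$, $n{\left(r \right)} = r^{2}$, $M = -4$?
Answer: $-78$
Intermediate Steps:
$v = 6$ ($v = 6 \left(5 - 4\right) = 6 \cdot 1 = 6$)
$U{\left(S,F \right)} = -6$ ($U{\left(S,F \right)} = \left(-1\right) 6 = -6$)
$\left(-3 + 16\right) U{\left(n{\left(6 \right)},J{\left(-1 \right)} \right)} = \left(-3 + 16\right) \left(-6\right) = 13 \left(-6\right) = -78$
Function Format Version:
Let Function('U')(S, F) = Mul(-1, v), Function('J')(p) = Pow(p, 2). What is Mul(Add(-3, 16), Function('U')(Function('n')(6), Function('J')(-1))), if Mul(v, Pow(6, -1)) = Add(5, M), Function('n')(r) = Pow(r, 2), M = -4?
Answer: -78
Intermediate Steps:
v = 6 (v = Mul(6, Add(5, -4)) = Mul(6, 1) = 6)
Function('U')(S, F) = -6 (Function('U')(S, F) = Mul(-1, 6) = -6)
Mul(Add(-3, 16), Function('U')(Function('n')(6), Function('J')(-1))) = Mul(Add(-3, 16), -6) = Mul(13, -6) = -78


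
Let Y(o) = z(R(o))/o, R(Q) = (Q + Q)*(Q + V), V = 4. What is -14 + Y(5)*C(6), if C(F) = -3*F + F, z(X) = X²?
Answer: -19454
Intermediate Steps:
R(Q) = 2*Q*(4 + Q) (R(Q) = (Q + Q)*(Q + 4) = (2*Q)*(4 + Q) = 2*Q*(4 + Q))
C(F) = -2*F
Y(o) = 4*o*(4 + o)² (Y(o) = (2*o*(4 + o))²/o = (4*o²*(4 + o)²)/o = 4*o*(4 + o)²)
-14 + Y(5)*C(6) = -14 + (4*5*(4 + 5)²)*(-2*6) = -14 + (4*5*9²)*(-12) = -14 + (4*5*81)*(-12) = -14 + 1620*(-12) = -14 - 19440 = -19454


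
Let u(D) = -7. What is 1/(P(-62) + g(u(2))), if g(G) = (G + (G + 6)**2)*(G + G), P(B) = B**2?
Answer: 1/3928 ≈ 0.00025458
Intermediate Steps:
g(G) = 2*G*(G + (6 + G)**2) (g(G) = (G + (6 + G)**2)*(2*G) = 2*G*(G + (6 + G)**2))
1/(P(-62) + g(u(2))) = 1/((-62)**2 + 2*(-7)*(-7 + (6 - 7)**2)) = 1/(3844 + 2*(-7)*(-7 + (-1)**2)) = 1/(3844 + 2*(-7)*(-7 + 1)) = 1/(3844 + 2*(-7)*(-6)) = 1/(3844 + 84) = 1/3928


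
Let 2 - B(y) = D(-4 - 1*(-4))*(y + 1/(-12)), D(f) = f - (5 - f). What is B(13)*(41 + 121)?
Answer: 21573/2 ≈ 10787.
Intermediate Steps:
D(f) = -5 + 2*f (D(f) = f + (-5 + f) = -5 + 2*f)
B(y) = 19/12 + 5*y (B(y) = 2 - (-5 + 2*(-4 - 1*(-4)))*(y + 1/(-12)) = 2 - (-5 + 2*(-4 + 4))*(y + 1*(-1/12)) = 2 - (-5 + 2*0)*(y - 1/12) = 2 - (-5 + 0)*(-1/12 + y) = 2 - (-5)*(-1/12 + y) = 2 - (5/12 - 5*y) = 2 + (-5/12 + 5*y) = 19/12 + 5*y)
B(13)*(41 + 121) = (19/12 + 5*13)*(41 + 121) = (19/12 + 65)*162 = (799/12)*162 = 21573/2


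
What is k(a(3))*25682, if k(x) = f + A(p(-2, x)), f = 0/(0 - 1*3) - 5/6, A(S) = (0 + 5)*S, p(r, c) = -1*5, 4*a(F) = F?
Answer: -1990355/3 ≈ -6.6345e+5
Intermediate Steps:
a(F) = F/4
p(r, c) = -5
A(S) = 5*S
f = -⅚ (f = 0/(0 - 3) - 5*⅙ = 0/(-3) - ⅚ = 0*(-⅓) - ⅚ = 0 - ⅚ = -⅚ ≈ -0.83333)
k(x) = -155/6 (k(x) = -⅚ + 5*(-5) = -⅚ - 25 = -155/6)
k(a(3))*25682 = -155/6*25682 = -1990355/3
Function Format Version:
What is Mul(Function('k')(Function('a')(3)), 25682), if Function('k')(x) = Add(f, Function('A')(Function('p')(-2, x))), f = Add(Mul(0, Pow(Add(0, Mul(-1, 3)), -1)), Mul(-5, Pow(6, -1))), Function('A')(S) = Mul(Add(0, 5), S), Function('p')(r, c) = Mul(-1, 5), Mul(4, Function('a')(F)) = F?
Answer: Rational(-1990355, 3) ≈ -6.6345e+5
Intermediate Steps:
Function('a')(F) = Mul(Rational(1, 4), F)
Function('p')(r, c) = -5
Function('A')(S) = Mul(5, S)
f = Rational(-5, 6) (f = Add(Mul(0, Pow(Add(0, -3), -1)), Mul(-5, Rational(1, 6))) = Add(Mul(0, Pow(-3, -1)), Rational(-5, 6)) = Add(Mul(0, Rational(-1, 3)), Rational(-5, 6)) = Add(0, Rational(-5, 6)) = Rational(-5, 6) ≈ -0.83333)
Function('k')(x) = Rational(-155, 6) (Function('k')(x) = Add(Rational(-5, 6), Mul(5, -5)) = Add(Rational(-5, 6), -25) = Rational(-155, 6))
Mul(Function('k')(Function('a')(3)), 25682) = Mul(Rational(-155, 6), 25682) = Rational(-1990355, 3)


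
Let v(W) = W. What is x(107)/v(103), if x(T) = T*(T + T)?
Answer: 22898/103 ≈ 222.31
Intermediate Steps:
x(T) = 2*T² (x(T) = T*(2*T) = 2*T²)
x(107)/v(103) = (2*107²)/103 = (2*11449)*(1/103) = 22898*(1/103) = 22898/103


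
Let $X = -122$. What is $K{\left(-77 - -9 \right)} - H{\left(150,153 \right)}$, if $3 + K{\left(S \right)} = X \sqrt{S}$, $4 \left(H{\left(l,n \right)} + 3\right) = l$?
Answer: $- \frac{75}{2} - 244 i \sqrt{17} \approx -37.5 - 1006.0 i$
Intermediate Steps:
$H{\left(l,n \right)} = -3 + \frac{l}{4}$
$K{\left(S \right)} = -3 - 122 \sqrt{S}$
$K{\left(-77 - -9 \right)} - H{\left(150,153 \right)} = \left(-3 - 122 \sqrt{-77 - -9}\right) - \left(-3 + \frac{1}{4} \cdot 150\right) = \left(-3 - 122 \sqrt{-77 + 9}\right) - \left(-3 + \frac{75}{2}\right) = \left(-3 - 122 \sqrt{-68}\right) - \frac{69}{2} = \left(-3 - 122 \cdot 2 i \sqrt{17}\right) - \frac{69}{2} = \left(-3 - 244 i \sqrt{17}\right) - \frac{69}{2} = - \frac{75}{2} - 244 i \sqrt{17}$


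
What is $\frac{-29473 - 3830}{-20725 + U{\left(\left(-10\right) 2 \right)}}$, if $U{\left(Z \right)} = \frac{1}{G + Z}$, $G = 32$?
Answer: $\frac{399636}{248699} \approx 1.6069$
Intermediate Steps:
$U{\left(Z \right)} = \frac{1}{32 + Z}$
$\frac{-29473 - 3830}{-20725 + U{\left(\left(-10\right) 2 \right)}} = \frac{-29473 - 3830}{-20725 + \frac{1}{32 - 20}} = - \frac{33303}{-20725 + \frac{1}{32 - 20}} = - \frac{33303}{-20725 + \frac{1}{12}} = - \frac{33303}{- \frac{248699}{12}} = \left(-33303\right) \left(- \frac{12}{248699}\right) = \frac{399636}{248699}$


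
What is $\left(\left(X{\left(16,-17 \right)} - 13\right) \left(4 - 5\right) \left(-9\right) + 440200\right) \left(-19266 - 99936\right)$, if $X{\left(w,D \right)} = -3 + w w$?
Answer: $-52730196720$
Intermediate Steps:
$X{\left(w,D \right)} = -3 + w^{2}$
$\left(\left(X{\left(16,-17 \right)} - 13\right) \left(4 - 5\right) \left(-9\right) + 440200\right) \left(-19266 - 99936\right) = \left(\left(\left(-3 + 16^{2}\right) - 13\right) \left(4 - 5\right) \left(-9\right) + 440200\right) \left(-19266 - 99936\right) = \left(\left(\left(-3 + 256\right) - 13\right) \left(\left(-1\right) \left(-9\right)\right) + 440200\right) \left(-119202\right) = \left(\left(253 - 13\right) 9 + 440200\right) \left(-119202\right) = \left(240 \cdot 9 + 440200\right) \left(-119202\right) = \left(2160 + 440200\right) \left(-119202\right) = 442360 \left(-119202\right) = -52730196720$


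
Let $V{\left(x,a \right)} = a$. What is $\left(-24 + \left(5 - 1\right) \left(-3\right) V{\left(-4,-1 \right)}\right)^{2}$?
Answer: $144$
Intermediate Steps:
$\left(-24 + \left(5 - 1\right) \left(-3\right) V{\left(-4,-1 \right)}\right)^{2} = \left(-24 + \left(5 - 1\right) \left(-3\right) \left(-1\right)\right)^{2} = \left(-24 + 4 \left(-3\right) \left(-1\right)\right)^{2} = \left(-24 - -12\right)^{2} = \left(-24 + 12\right)^{2} = \left(-12\right)^{2} = 144$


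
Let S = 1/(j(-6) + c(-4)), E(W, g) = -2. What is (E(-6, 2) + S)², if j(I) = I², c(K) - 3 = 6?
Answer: 7921/2025 ≈ 3.9116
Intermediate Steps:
c(K) = 9 (c(K) = 3 + 6 = 9)
S = 1/45 (S = 1/((-6)² + 9) = 1/(36 + 9) = 1/45 ≈ 0.022222)
(E(-6, 2) + S)² = (-2 + 1/45)² = (-89/45)² = 7921/2025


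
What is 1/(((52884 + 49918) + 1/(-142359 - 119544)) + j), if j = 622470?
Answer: 261903/189950912615 ≈ 1.3788e-6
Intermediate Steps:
1/(((52884 + 49918) + 1/(-142359 - 119544)) + j) = 1/(((52884 + 49918) + 1/(-142359 - 119544)) + 622470) = 1/((102802 + 1/(-261903)) + 622470) = 1/((102802 - 1/261903) + 622470) = 1/(26924152205/261903 + 622470) = 1/(189950912615/261903) = 261903/189950912615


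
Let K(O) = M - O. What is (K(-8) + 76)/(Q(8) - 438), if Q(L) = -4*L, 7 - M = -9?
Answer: -10/47 ≈ -0.21277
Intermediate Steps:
M = 16 (M = 7 - 1*(-9) = 7 + 9 = 16)
K(O) = 16 - O
(K(-8) + 76)/(Q(8) - 438) = ((16 - 1*(-8)) + 76)/(-4*8 - 438) = ((16 + 8) + 76)/(-32 - 438) = (24 + 76)/(-470) = 100*(-1/470) = -10/47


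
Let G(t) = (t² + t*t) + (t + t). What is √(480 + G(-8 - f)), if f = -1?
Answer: 2*√141 ≈ 23.749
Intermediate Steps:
G(t) = 2*t + 2*t² (G(t) = (t² + t²) + 2*t = 2*t² + 2*t = 2*t + 2*t²)
√(480 + G(-8 - f)) = √(480 + 2*(-8 - 1*(-1))*(1 + (-8 - 1*(-1)))) = √(480 + 2*(-8 + 1)*(1 + (-8 + 1))) = √(480 + 2*(-7)*(1 - 7)) = √(480 + 2*(-7)*(-6)) = √(480 + 84) = √564 = 2*√141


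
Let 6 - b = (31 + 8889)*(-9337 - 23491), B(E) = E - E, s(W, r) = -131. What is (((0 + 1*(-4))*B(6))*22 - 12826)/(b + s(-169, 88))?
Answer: -12826/292825635 ≈ -4.3801e-5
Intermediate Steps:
B(E) = 0
b = 292825766 (b = 6 - (31 + 8889)*(-9337 - 23491) = 6 - 8920*(-32828) = 6 - 1*(-292825760) = 6 + 292825760 = 292825766)
(((0 + 1*(-4))*B(6))*22 - 12826)/(b + s(-169, 88)) = (((0 + 1*(-4))*0)*22 - 12826)/(292825766 - 131) = (((0 - 4)*0)*22 - 12826)/292825635 = (-4*0*22 - 12826)*(1/292825635) = (0*22 - 12826)*(1/292825635) = (0 - 12826)*(1/292825635) = -12826*1/292825635 = -12826/292825635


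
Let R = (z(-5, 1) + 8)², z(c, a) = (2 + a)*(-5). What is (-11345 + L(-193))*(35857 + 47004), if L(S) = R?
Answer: -935997856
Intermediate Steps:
z(c, a) = -10 - 5*a
R = 49 (R = ((-10 - 5*1) + 8)² = ((-10 - 5) + 8)² = (-15 + 8)² = (-7)² = 49)
L(S) = 49
(-11345 + L(-193))*(35857 + 47004) = (-11345 + 49)*(35857 + 47004) = -11296*82861 = -935997856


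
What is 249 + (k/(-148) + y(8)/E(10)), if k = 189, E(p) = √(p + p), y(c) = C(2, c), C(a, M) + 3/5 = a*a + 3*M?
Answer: 36663/148 + 137*√5/50 ≈ 253.85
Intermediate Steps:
C(a, M) = -⅗ + a² + 3*M (C(a, M) = -⅗ + (a*a + 3*M) = -⅗ + (a² + 3*M) = -⅗ + a² + 3*M)
y(c) = 17/5 + 3*c (y(c) = -⅗ + 2² + 3*c = -⅗ + 4 + 3*c = 17/5 + 3*c)
E(p) = √2*√p (E(p) = √(2*p) = √2*√p)
249 + (k/(-148) + y(8)/E(10)) = 249 + (189/(-148) + (17/5 + 3*8)/((√2*√10))) = 249 + (189*(-1/148) + (17/5 + 24)/((2*√5))) = 249 + (-189/148 + 137*(√5/10)/5) = 249 + (-189/148 + 137*√5/50) = 36663/148 + 137*√5/50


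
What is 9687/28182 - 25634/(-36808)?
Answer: 89914707/86443588 ≈ 1.0402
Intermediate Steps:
9687/28182 - 25634/(-36808) = 9687*(1/28182) - 25634*(-1/36808) = 3229/9394 + 12817/18404 = 89914707/86443588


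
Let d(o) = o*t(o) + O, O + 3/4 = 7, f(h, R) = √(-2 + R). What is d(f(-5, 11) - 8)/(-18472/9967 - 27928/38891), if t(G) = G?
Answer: -48453324625/3987011712 ≈ -12.153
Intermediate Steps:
O = 25/4 (O = -¾ + 7 = 25/4 ≈ 6.2500)
d(o) = 25/4 + o² (d(o) = o*o + 25/4 = o² + 25/4 = 25/4 + o²)
d(f(-5, 11) - 8)/(-18472/9967 - 27928/38891) = (25/4 + (√(-2 + 11) - 8)²)/(-18472/9967 - 27928/38891) = (25/4 + (√9 - 8)²)/(-18472*1/9967 - 27928*1/38891) = (25/4 + (3 - 8)²)/(-18472/9967 - 27928/38891) = (25/4 + (-5)²)/(-996752928/387626597) = (25/4 + 25)*(-387626597/996752928) = (125/4)*(-387626597/996752928) = -48453324625/3987011712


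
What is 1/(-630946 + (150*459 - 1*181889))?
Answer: -1/743985 ≈ -1.3441e-6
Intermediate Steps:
1/(-630946 + (150*459 - 1*181889)) = 1/(-630946 + (68850 - 181889)) = 1/(-630946 - 113039) = 1/(-743985) = -1/743985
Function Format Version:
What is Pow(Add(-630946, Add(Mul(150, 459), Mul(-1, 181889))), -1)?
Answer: Rational(-1, 743985) ≈ -1.3441e-6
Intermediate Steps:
Pow(Add(-630946, Add(Mul(150, 459), Mul(-1, 181889))), -1) = Pow(Add(-630946, Add(68850, -181889)), -1) = Pow(Add(-630946, -113039), -1) = Pow(-743985, -1) = Rational(-1, 743985)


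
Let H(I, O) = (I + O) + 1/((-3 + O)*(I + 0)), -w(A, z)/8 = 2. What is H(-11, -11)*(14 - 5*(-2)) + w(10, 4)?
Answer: -41876/77 ≈ -543.84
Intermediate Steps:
w(A, z) = -16 (w(A, z) = -8*2 = -16)
H(I, O) = I + O + 1/(I*(-3 + O)) (H(I, O) = (I + O) + 1/((-3 + O)*I) = (I + O) + 1/(I*(-3 + O)) = I + O + 1/(I*(-3 + O)))
H(-11, -11)*(14 - 5*(-2)) + w(10, 4) = ((1 - 3*(-11)**2 - 11*(-11)**2 - 11*(-11)**2 - 3*(-11)*(-11))/((-11)*(-3 - 11)))*(14 - 5*(-2)) - 16 = (-1/11*(1 - 3*121 - 11*121 - 11*121 - 363)/(-14))*(14 + 10) - 16 = -1/11*(-1/14)*(1 - 363 - 1331 - 1331 - 363)*24 - 16 = -1/11*(-1/14)*(-3387)*24 - 16 = -3387/154*24 - 16 = -40644/77 - 16 = -41876/77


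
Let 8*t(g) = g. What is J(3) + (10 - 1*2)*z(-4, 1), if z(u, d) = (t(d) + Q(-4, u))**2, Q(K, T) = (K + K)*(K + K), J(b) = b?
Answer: 263193/8 ≈ 32899.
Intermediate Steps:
t(g) = g/8
Q(K, T) = 4*K**2 (Q(K, T) = (2*K)*(2*K) = 4*K**2)
z(u, d) = (64 + d/8)**2 (z(u, d) = (d/8 + 4*(-4)**2)**2 = (d/8 + 4*16)**2 = (d/8 + 64)**2 = (64 + d/8)**2)
J(3) + (10 - 1*2)*z(-4, 1) = 3 + (10 - 1*2)*((512 + 1)**2/64) = 3 + (10 - 2)*((1/64)*513**2) = 3 + 8*((1/64)*263169) = 3 + 8*(263169/64) = 3 + 263169/8 = 263193/8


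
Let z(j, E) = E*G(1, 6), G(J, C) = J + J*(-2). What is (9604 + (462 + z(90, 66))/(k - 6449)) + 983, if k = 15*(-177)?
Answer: 24095913/2276 ≈ 10587.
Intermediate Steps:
G(J, C) = -J (G(J, C) = J - 2*J = -J)
z(j, E) = -E (z(j, E) = E*(-1*1) = E*(-1) = -E)
k = -2655
(9604 + (462 + z(90, 66))/(k - 6449)) + 983 = (9604 + (462 - 1*66)/(-2655 - 6449)) + 983 = (9604 + (462 - 66)/(-9104)) + 983 = (9604 + 396*(-1/9104)) + 983 = (9604 - 99/2276) + 983 = 21858605/2276 + 983 = 24095913/2276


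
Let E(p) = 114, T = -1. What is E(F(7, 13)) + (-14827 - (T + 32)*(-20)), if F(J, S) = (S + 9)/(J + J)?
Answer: -14093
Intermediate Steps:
F(J, S) = (9 + S)/(2*J) (F(J, S) = (9 + S)/((2*J)) = (9 + S)*(1/(2*J)) = (9 + S)/(2*J))
E(F(7, 13)) + (-14827 - (T + 32)*(-20)) = 114 + (-14827 - (-1 + 32)*(-20)) = 114 + (-14827 - 31*(-20)) = 114 + (-14827 - 1*(-620)) = 114 + (-14827 + 620) = 114 - 14207 = -14093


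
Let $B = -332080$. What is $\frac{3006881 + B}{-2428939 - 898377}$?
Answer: $- \frac{2674801}{3327316} \approx -0.80389$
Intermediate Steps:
$\frac{3006881 + B}{-2428939 - 898377} = \frac{3006881 - 332080}{-2428939 - 898377} = \frac{2674801}{-3327316} = 2674801 \left(- \frac{1}{3327316}\right) = - \frac{2674801}{3327316}$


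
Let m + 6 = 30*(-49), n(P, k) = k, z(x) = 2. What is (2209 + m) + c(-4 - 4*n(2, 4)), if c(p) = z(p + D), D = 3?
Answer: 735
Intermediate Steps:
c(p) = 2
m = -1476 (m = -6 + 30*(-49) = -6 - 1470 = -1476)
(2209 + m) + c(-4 - 4*n(2, 4)) = (2209 - 1476) + 2 = 733 + 2 = 735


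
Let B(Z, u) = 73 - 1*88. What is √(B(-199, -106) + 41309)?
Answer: √41294 ≈ 203.21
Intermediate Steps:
B(Z, u) = -15 (B(Z, u) = 73 - 88 = -15)
√(B(-199, -106) + 41309) = √(-15 + 41309) = √41294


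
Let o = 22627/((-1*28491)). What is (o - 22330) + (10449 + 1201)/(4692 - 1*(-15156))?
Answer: -2104582461331/94248228 ≈ -22330.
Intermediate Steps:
o = -22627/28491 (o = 22627/(-28491) = 22627*(-1/28491) = -22627/28491 ≈ -0.79418)
(o - 22330) + (10449 + 1201)/(4692 - 1*(-15156)) = (-22627/28491 - 22330) + (10449 + 1201)/(4692 - 1*(-15156)) = -636226657/28491 + 11650/(4692 + 15156) = -636226657/28491 + 11650/19848 = -636226657/28491 + 11650*(1/19848) = -636226657/28491 + 5825/9924 = -2104582461331/94248228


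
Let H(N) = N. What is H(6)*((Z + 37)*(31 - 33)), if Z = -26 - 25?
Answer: 168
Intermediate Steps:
Z = -51
H(6)*((Z + 37)*(31 - 33)) = 6*((-51 + 37)*(31 - 33)) = 6*(-14*(-2)) = 6*28 = 168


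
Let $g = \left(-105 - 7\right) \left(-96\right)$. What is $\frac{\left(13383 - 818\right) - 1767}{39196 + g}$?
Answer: $\frac{5399}{24974} \approx 0.21618$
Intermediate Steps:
$g = 10752$ ($g = \left(-112\right) \left(-96\right) = 10752$)
$\frac{\left(13383 - 818\right) - 1767}{39196 + g} = \frac{\left(13383 - 818\right) - 1767}{39196 + 10752} = \frac{12565 - 1767}{49948} = 10798 \cdot \frac{1}{49948} = \frac{5399}{24974}$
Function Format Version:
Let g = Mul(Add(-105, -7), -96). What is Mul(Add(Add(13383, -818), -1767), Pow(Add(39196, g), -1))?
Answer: Rational(5399, 24974) ≈ 0.21618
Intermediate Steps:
g = 10752 (g = Mul(-112, -96) = 10752)
Mul(Add(Add(13383, -818), -1767), Pow(Add(39196, g), -1)) = Mul(Add(Add(13383, -818), -1767), Pow(Add(39196, 10752), -1)) = Mul(Add(12565, -1767), Pow(49948, -1)) = Mul(10798, Rational(1, 49948)) = Rational(5399, 24974)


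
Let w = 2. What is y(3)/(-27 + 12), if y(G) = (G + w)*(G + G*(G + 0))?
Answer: -4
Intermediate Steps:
y(G) = (2 + G)*(G + G²) (y(G) = (G + 2)*(G + G*(G + 0)) = (2 + G)*(G + G*G) = (2 + G)*(G + G²))
y(3)/(-27 + 12) = (3*(2 + 3² + 3*3))/(-27 + 12) = (3*(2 + 9 + 9))/(-15) = (3*20)*(-1/15) = 60*(-1/15) = -4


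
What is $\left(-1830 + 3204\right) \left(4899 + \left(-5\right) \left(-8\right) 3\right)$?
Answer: $6896106$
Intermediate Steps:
$\left(-1830 + 3204\right) \left(4899 + \left(-5\right) \left(-8\right) 3\right) = 1374 \left(4899 + 40 \cdot 3\right) = 1374 \left(4899 + 120\right) = 1374 \cdot 5019 = 6896106$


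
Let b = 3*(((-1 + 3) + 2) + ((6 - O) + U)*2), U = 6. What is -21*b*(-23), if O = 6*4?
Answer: -28980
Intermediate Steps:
O = 24
b = -60 (b = 3*(((-1 + 3) + 2) + ((6 - 1*24) + 6)*2) = 3*((2 + 2) + ((6 - 24) + 6)*2) = 3*(4 + (-18 + 6)*2) = 3*(4 - 12*2) = 3*(4 - 24) = 3*(-20) = -60)
-21*b*(-23) = -21*(-60)*(-23) = 1260*(-23) = -28980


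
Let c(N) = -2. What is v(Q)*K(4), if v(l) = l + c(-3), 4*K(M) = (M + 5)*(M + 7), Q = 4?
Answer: 99/2 ≈ 49.500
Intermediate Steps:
K(M) = (5 + M)*(7 + M)/4 (K(M) = ((M + 5)*(M + 7))/4 = ((5 + M)*(7 + M))/4 = (5 + M)*(7 + M)/4)
v(l) = -2 + l (v(l) = l - 2 = -2 + l)
v(Q)*K(4) = (-2 + 4)*(35/4 + 3*4 + (1/4)*4**2) = 2*(35/4 + 12 + (1/4)*16) = 2*(35/4 + 12 + 4) = 2*(99/4) = 99/2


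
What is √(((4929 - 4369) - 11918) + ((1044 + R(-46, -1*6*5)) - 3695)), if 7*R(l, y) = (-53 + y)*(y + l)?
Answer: 3*I*√71365/7 ≈ 114.49*I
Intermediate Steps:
R(l, y) = (-53 + y)*(l + y)/7 (R(l, y) = ((-53 + y)*(y + l))/7 = ((-53 + y)*(l + y))/7 = (-53 + y)*(l + y)/7)
√(((4929 - 4369) - 11918) + ((1044 + R(-46, -1*6*5)) - 3695)) = √(((4929 - 4369) - 11918) + ((1044 + (-53/7*(-46) - 53*(-1*6)*5/7 + (-1*6*5)²/7 + (⅐)*(-46)*(-1*6*5))) - 3695)) = √((560 - 11918) + ((1044 + (2438/7 - (-318)*5/7 + (-6*5)²/7 + (⅐)*(-46)*(-6*5))) - 3695)) = √(-11358 + ((1044 + (2438/7 - 53/7*(-30) + (⅐)*(-30)² + (⅐)*(-46)*(-30))) - 3695)) = √(-11358 + ((1044 + (2438/7 + 1590/7 + (⅐)*900 + 1380/7)) - 3695)) = √(-11358 + ((1044 + (2438/7 + 1590/7 + 900/7 + 1380/7)) - 3695)) = √(-11358 + ((1044 + 6308/7) - 3695)) = √(-11358 + (13616/7 - 3695)) = √(-11358 - 12249/7) = √(-91755/7) = 3*I*√71365/7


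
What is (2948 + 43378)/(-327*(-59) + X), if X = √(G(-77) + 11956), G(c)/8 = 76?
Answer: 99307502/41356365 - 30884*√349/41356365 ≈ 2.3873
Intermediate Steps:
G(c) = 608 (G(c) = 8*76 = 608)
X = 6*√349 (X = √(608 + 11956) = √12564 = 6*√349 ≈ 112.09)
(2948 + 43378)/(-327*(-59) + X) = (2948 + 43378)/(-327*(-59) + 6*√349) = 46326/(19293 + 6*√349)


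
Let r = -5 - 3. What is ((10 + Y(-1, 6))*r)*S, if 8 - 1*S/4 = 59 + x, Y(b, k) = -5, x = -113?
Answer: -9920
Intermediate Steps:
r = -8
S = 248 (S = 32 - 4*(59 - 113) = 32 - 4*(-54) = 32 + 216 = 248)
((10 + Y(-1, 6))*r)*S = ((10 - 5)*(-8))*248 = (5*(-8))*248 = -40*248 = -9920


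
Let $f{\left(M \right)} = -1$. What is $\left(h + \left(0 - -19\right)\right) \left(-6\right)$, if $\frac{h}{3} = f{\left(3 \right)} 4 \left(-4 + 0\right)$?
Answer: $-402$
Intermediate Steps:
$h = 48$ ($h = 3 \left(-1\right) 4 \left(-4 + 0\right) = 3 \left(\left(-4\right) \left(-4\right)\right) = 3 \cdot 16 = 48$)
$\left(h + \left(0 - -19\right)\right) \left(-6\right) = \left(48 + \left(0 - -19\right)\right) \left(-6\right) = \left(48 + \left(0 + 19\right)\right) \left(-6\right) = \left(48 + 19\right) \left(-6\right) = 67 \left(-6\right) = -402$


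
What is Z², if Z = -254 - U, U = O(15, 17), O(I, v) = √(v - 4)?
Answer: (254 + √13)² ≈ 66361.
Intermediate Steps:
O(I, v) = √(-4 + v)
U = √13 (U = √(-4 + 17) = √13 ≈ 3.6056)
Z = -254 - √13 ≈ -257.61
Z² = (-254 - √13)²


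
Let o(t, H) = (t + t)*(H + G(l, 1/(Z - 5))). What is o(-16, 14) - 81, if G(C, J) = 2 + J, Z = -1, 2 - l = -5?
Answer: -1763/3 ≈ -587.67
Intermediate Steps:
l = 7 (l = 2 - 1*(-5) = 2 + 5 = 7)
o(t, H) = 2*t*(11/6 + H) (o(t, H) = (t + t)*(H + (2 + 1/(-1 - 5))) = (2*t)*(H + (2 + 1/(-6))) = (2*t)*(H + (2 - ⅙)) = (2*t)*(H + 11/6) = (2*t)*(11/6 + H) = 2*t*(11/6 + H))
o(-16, 14) - 81 = (⅓)*(-16)*(11 + 6*14) - 81 = (⅓)*(-16)*(11 + 84) - 81 = (⅓)*(-16)*95 - 81 = -1520/3 - 81 = -1763/3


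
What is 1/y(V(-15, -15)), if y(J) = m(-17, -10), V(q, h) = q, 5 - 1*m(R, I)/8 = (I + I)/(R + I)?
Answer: 27/920 ≈ 0.029348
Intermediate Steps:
m(R, I) = 40 - 16*I/(I + R) (m(R, I) = 40 - 8*(I + I)/(R + I) = 40 - 8*2*I/(I + R) = 40 - 16*I/(I + R))
y(J) = 920/27 (y(J) = 8*(3*(-10) + 5*(-17))/(-10 - 17) = 8*(-30 - 85)/(-27) = 8*(-1/27)*(-115) = 920/27)
1/y(V(-15, -15)) = 1/(920/27) = 27/920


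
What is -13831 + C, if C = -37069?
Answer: -50900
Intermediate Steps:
-13831 + C = -13831 - 37069 = -50900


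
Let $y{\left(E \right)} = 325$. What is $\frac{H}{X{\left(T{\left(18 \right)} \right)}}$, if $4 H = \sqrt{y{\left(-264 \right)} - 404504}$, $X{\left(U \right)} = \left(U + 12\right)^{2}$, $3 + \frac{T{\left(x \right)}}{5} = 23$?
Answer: $\frac{i \sqrt{404179}}{50176} \approx 0.01267 i$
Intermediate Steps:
$T{\left(x \right)} = 100$ ($T{\left(x \right)} = -15 + 5 \cdot 23 = -15 + 115 = 100$)
$X{\left(U \right)} = \left(12 + U\right)^{2}$
$H = \frac{i \sqrt{404179}}{4}$ ($H = \frac{\sqrt{325 - 404504}}{4} = \frac{\sqrt{-404179}}{4} = \frac{i \sqrt{404179}}{4} \approx 158.94 i$)
$\frac{H}{X{\left(T{\left(18 \right)} \right)}} = \frac{\frac{1}{4} i \sqrt{404179}}{\left(12 + 100\right)^{2}} = \frac{\frac{1}{4} i \sqrt{404179}}{112^{2}} = \frac{\frac{1}{4} i \sqrt{404179}}{12544} = \frac{i \sqrt{404179}}{4} \cdot \frac{1}{12544} = \frac{i \sqrt{404179}}{50176}$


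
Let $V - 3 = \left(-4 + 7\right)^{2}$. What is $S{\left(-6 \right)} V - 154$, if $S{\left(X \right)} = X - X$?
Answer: $-154$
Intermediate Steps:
$S{\left(X \right)} = 0$
$V = 12$ ($V = 3 + \left(-4 + 7\right)^{2} = 3 + 3^{2} = 3 + 9 = 12$)
$S{\left(-6 \right)} V - 154 = 0 \cdot 12 - 154 = 0 - 154 = -154$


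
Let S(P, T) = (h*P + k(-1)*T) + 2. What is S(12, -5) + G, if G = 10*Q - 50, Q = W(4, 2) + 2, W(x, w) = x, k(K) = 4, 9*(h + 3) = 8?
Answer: -100/3 ≈ -33.333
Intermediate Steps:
h = -19/9 (h = -3 + (1/9)*8 = -3 + 8/9 = -19/9 ≈ -2.1111)
S(P, T) = 2 + 4*T - 19*P/9 (S(P, T) = (-19*P/9 + 4*T) + 2 = (4*T - 19*P/9) + 2 = 2 + 4*T - 19*P/9)
Q = 6 (Q = 4 + 2 = 6)
G = 10 (G = 10*6 - 50 = 60 - 50 = 10)
S(12, -5) + G = (2 + 4*(-5) - 19/9*12) + 10 = (2 - 20 - 76/3) + 10 = -130/3 + 10 = -100/3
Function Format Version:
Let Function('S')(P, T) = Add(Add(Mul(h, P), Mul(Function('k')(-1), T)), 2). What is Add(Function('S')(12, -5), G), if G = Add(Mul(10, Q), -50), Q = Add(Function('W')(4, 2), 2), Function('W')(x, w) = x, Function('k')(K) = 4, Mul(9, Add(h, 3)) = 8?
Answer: Rational(-100, 3) ≈ -33.333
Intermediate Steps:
h = Rational(-19, 9) (h = Add(-3, Mul(Rational(1, 9), 8)) = Add(-3, Rational(8, 9)) = Rational(-19, 9) ≈ -2.1111)
Function('S')(P, T) = Add(2, Mul(4, T), Mul(Rational(-19, 9), P)) (Function('S')(P, T) = Add(Add(Mul(Rational(-19, 9), P), Mul(4, T)), 2) = Add(Add(Mul(4, T), Mul(Rational(-19, 9), P)), 2) = Add(2, Mul(4, T), Mul(Rational(-19, 9), P)))
Q = 6 (Q = Add(4, 2) = 6)
G = 10 (G = Add(Mul(10, 6), -50) = Add(60, -50) = 10)
Add(Function('S')(12, -5), G) = Add(Add(2, Mul(4, -5), Mul(Rational(-19, 9), 12)), 10) = Add(Add(2, -20, Rational(-76, 3)), 10) = Add(Rational(-130, 3), 10) = Rational(-100, 3)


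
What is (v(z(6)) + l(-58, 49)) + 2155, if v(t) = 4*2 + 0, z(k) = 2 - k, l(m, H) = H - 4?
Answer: 2208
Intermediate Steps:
l(m, H) = -4 + H
v(t) = 8 (v(t) = 8 + 0 = 8)
(v(z(6)) + l(-58, 49)) + 2155 = (8 + (-4 + 49)) + 2155 = (8 + 45) + 2155 = 53 + 2155 = 2208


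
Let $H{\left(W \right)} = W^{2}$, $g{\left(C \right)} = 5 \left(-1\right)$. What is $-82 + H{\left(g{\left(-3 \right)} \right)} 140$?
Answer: $3418$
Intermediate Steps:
$g{\left(C \right)} = -5$
$-82 + H{\left(g{\left(-3 \right)} \right)} 140 = -82 + \left(-5\right)^{2} \cdot 140 = -82 + 25 \cdot 140 = -82 + 3500 = 3418$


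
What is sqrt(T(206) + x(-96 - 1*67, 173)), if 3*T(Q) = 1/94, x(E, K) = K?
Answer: sqrt(13757934)/282 ≈ 13.153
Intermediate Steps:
T(Q) = 1/282 (T(Q) = (1/3)/94 = (1/3)*(1/94) = 1/282)
sqrt(T(206) + x(-96 - 1*67, 173)) = sqrt(1/282 + 173) = sqrt(48787/282) = sqrt(13757934)/282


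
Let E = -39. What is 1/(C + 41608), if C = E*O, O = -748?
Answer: 1/70780 ≈ 1.4128e-5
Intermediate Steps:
C = 29172 (C = -39*(-748) = 29172)
1/(C + 41608) = 1/(29172 + 41608) = 1/70780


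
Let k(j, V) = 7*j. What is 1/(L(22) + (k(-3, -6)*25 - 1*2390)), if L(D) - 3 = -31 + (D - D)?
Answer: -1/2943 ≈ -0.00033979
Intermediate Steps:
L(D) = -28 (L(D) = 3 + (-31 + (D - D)) = 3 + (-31 + 0) = 3 - 31 = -28)
1/(L(22) + (k(-3, -6)*25 - 1*2390)) = 1/(-28 + ((7*(-3))*25 - 1*2390)) = 1/(-28 + (-21*25 - 2390)) = 1/(-28 + (-525 - 2390)) = 1/(-28 - 2915) = 1/(-2943) = -1/2943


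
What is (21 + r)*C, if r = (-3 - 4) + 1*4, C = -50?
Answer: -900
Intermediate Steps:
r = -3 (r = -7 + 4 = -3)
(21 + r)*C = (21 - 3)*(-50) = 18*(-50) = -900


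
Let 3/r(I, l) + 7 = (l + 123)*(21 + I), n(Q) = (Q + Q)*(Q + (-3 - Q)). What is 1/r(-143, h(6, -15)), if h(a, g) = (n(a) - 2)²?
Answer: -63727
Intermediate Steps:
n(Q) = -6*Q (n(Q) = (2*Q)*(-3) = -6*Q)
h(a, g) = (-2 - 6*a)² (h(a, g) = (-6*a - 2)² = (-2 - 6*a)²)
r(I, l) = 3/(-7 + (21 + I)*(123 + l)) (r(I, l) = 3/(-7 + (l + 123)*(21 + I)) = 3/(-7 + (123 + l)*(21 + I)) = 3/(-7 + (21 + I)*(123 + l)))
1/r(-143, h(6, -15)) = 1/(3/(2576 + 21*(4*(1 + 3*6)²) + 123*(-143) - 572*(1 + 3*6)²)) = 1/(3/(2576 + 21*(4*(1 + 18)²) - 17589 - 572*(1 + 18)²)) = 1/(3/(2576 + 21*(4*19²) - 17589 - 572*19²)) = 1/(3/(2576 + 21*(4*361) - 17589 - 572*361)) = 1/(3/(2576 + 21*1444 - 17589 - 143*1444)) = 1/(3/(2576 + 30324 - 17589 - 206492)) = 1/(3/(-191181)) = 1/(3*(-1/191181)) = 1/(-1/63727) = -63727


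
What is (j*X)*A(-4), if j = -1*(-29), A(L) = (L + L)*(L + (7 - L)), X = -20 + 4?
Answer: 25984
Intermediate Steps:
X = -16
A(L) = 14*L (A(L) = (2*L)*7 = 14*L)
j = 29
(j*X)*A(-4) = (29*(-16))*(14*(-4)) = -464*(-56) = 25984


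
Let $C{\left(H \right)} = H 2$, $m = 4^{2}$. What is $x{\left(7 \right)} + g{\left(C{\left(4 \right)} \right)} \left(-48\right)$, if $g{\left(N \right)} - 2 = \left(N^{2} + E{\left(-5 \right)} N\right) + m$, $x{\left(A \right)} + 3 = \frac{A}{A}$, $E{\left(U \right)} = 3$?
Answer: $-5090$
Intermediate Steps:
$m = 16$
$C{\left(H \right)} = 2 H$
$x{\left(A \right)} = -2$ ($x{\left(A \right)} = -3 + \frac{A}{A} = -3 + 1 = -2$)
$g{\left(N \right)} = 18 + N^{2} + 3 N$ ($g{\left(N \right)} = 2 + \left(\left(N^{2} + 3 N\right) + 16\right) = 2 + \left(16 + N^{2} + 3 N\right) = 18 + N^{2} + 3 N$)
$x{\left(7 \right)} + g{\left(C{\left(4 \right)} \right)} \left(-48\right) = -2 + \left(18 + \left(2 \cdot 4\right)^{2} + 3 \cdot 2 \cdot 4\right) \left(-48\right) = -2 + \left(18 + 8^{2} + 3 \cdot 8\right) \left(-48\right) = -2 + \left(18 + 64 + 24\right) \left(-48\right) = -2 + 106 \left(-48\right) = -2 - 5088 = -5090$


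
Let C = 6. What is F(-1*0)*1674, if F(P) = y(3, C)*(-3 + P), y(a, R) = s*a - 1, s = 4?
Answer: -55242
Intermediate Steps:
y(a, R) = -1 + 4*a (y(a, R) = 4*a - 1 = -1 + 4*a)
F(P) = -33 + 11*P (F(P) = (-1 + 4*3)*(-3 + P) = (-1 + 12)*(-3 + P) = 11*(-3 + P) = -33 + 11*P)
F(-1*0)*1674 = (-33 + 11*(-1*0))*1674 = (-33 + 11*0)*1674 = (-33 + 0)*1674 = -33*1674 = -55242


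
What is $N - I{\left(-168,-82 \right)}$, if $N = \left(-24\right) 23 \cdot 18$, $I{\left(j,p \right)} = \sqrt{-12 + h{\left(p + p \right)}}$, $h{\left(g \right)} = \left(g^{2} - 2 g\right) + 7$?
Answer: $-9936 - \sqrt{27219} \approx -10101.0$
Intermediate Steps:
$h{\left(g \right)} = 7 + g^{2} - 2 g$
$I{\left(j,p \right)} = \sqrt{-5 - 4 p + 4 p^{2}}$ ($I{\left(j,p \right)} = \sqrt{-12 + \left(7 + \left(p + p\right)^{2} - 2 \left(p + p\right)\right)} = \sqrt{-12 + \left(7 + \left(2 p\right)^{2} - 2 \cdot 2 p\right)} = \sqrt{-12 + \left(7 + 4 p^{2} - 4 p\right)} = \sqrt{-12 + \left(7 - 4 p + 4 p^{2}\right)} = \sqrt{-5 - 4 p + 4 p^{2}}$)
$N = -9936$ ($N = \left(-552\right) 18 = -9936$)
$N - I{\left(-168,-82 \right)} = -9936 - \sqrt{-5 - -328 + 4 \left(-82\right)^{2}} = -9936 - \sqrt{-5 + 328 + 4 \cdot 6724} = -9936 - \sqrt{-5 + 328 + 26896} = -9936 - \sqrt{27219}$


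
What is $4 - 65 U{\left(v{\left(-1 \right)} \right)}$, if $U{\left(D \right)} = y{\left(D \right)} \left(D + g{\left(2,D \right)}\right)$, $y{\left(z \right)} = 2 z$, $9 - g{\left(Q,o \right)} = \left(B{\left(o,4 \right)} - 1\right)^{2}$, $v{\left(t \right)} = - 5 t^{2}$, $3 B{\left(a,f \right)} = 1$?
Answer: $\frac{20836}{9} \approx 2315.1$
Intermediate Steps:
$B{\left(a,f \right)} = \frac{1}{3}$ ($B{\left(a,f \right)} = \frac{1}{3} \cdot 1 = \frac{1}{3}$)
$g{\left(Q,o \right)} = \frac{77}{9}$ ($g{\left(Q,o \right)} = 9 - \left(\frac{1}{3} - 1\right)^{2} = 9 - \left(- \frac{2}{3}\right)^{2} = 9 - \frac{4}{9} = \frac{77}{9}$)
$U{\left(D \right)} = 2 D \left(\frac{77}{9} + D\right)$ ($U{\left(D \right)} = 2 D \left(D + \frac{77}{9}\right) = 2 D \left(\frac{77}{9} + D\right)$)
$4 - 65 U{\left(v{\left(-1 \right)} \right)} = 4 - 65 \frac{2 \left(- 5 \left(-1\right)^{2}\right) \left(77 + 9 \left(- 5 \left(-1\right)^{2}\right)\right)}{9} = 4 - 65 \frac{2 \left(\left(-5\right) 1\right) \left(77 + 9 \left(\left(-5\right) 1\right)\right)}{9} = 4 - 65 \cdot \frac{2}{9} \left(-5\right) \left(77 + 9 \left(-5\right)\right) = 4 - 65 \cdot \frac{2}{9} \left(-5\right) \left(77 - 45\right) = 4 - 65 \cdot \frac{2}{9} \left(-5\right) 32 = 4 - - \frac{20800}{9} = 4 + \frac{20800}{9} = \frac{20836}{9}$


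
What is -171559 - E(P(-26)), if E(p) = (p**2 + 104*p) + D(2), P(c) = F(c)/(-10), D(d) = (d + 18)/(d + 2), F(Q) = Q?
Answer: -4296029/25 ≈ -1.7184e+5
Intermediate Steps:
D(d) = (18 + d)/(2 + d)
P(c) = -c/10 (P(c) = c/(-10) = c*(-1/10) = -c/10)
E(p) = 5 + p**2 + 104*p (E(p) = (p**2 + 104*p) + (18 + 2)/(2 + 2) = (p**2 + 104*p) + 20/4 = (p**2 + 104*p) + (1/4)*20 = (p**2 + 104*p) + 5 = 5 + p**2 + 104*p)
-171559 - E(P(-26)) = -171559 - (5 + (-1/10*(-26))**2 + 104*(-1/10*(-26))) = -171559 - (5 + (13/5)**2 + 104*(13/5)) = -171559 - (5 + 169/25 + 1352/5) = -171559 - 1*7054/25 = -171559 - 7054/25 = -4296029/25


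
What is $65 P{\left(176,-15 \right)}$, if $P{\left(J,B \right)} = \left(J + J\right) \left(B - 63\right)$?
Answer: $-1784640$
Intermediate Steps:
$P{\left(J,B \right)} = 2 J \left(-63 + B\right)$
$65 P{\left(176,-15 \right)} = 65 \cdot 2 \cdot 176 \left(-63 - 15\right) = 65 \cdot 2 \cdot 176 \left(-78\right) = 65 \left(-27456\right) = -1784640$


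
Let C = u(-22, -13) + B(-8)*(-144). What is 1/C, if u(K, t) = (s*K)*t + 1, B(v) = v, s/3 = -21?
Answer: -1/16865 ≈ -5.9294e-5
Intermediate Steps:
s = -63 (s = 3*(-21) = -63)
u(K, t) = 1 - 63*K*t (u(K, t) = (-63*K)*t + 1 = -63*K*t + 1 = 1 - 63*K*t)
C = -16865 (C = (1 - 63*(-22)*(-13)) - 8*(-144) = (1 - 18018) + 1152 = -18017 + 1152 = -16865)
1/C = 1/(-16865) = -1/16865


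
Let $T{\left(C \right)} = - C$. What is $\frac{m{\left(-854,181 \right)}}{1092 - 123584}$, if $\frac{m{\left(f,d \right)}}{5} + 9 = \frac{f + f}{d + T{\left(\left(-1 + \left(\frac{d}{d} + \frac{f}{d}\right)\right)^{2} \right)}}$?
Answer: $\frac{102759613}{127402091820} \approx 0.00080658$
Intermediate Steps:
$m{\left(f,d \right)} = -45 + \frac{10 f}{d - \frac{f^{2}}{d^{2}}}$ ($m{\left(f,d \right)} = -45 + 5 \frac{f + f}{d - \left(-1 + \left(\frac{d}{d} + \frac{f}{d}\right)\right)^{2}} = -45 + 5 \frac{2 f}{d - \left(-1 + \left(1 + \frac{f}{d}\right)\right)^{2}} = -45 + 5 \frac{2 f}{d - \left(\frac{f}{d}\right)^{2}} = -45 + 5 \frac{2 f}{d - \frac{f^{2}}{d^{2}}} = -45 + \frac{10 f}{d - \frac{f^{2}}{d^{2}}}$)
$\frac{m{\left(-854,181 \right)}}{1092 - 123584} = \frac{5 \frac{1}{181^{3} - \left(-854\right)^{2}} \left(9 \left(-854\right)^{2} + 181^{2} \left(\left(-9\right) 181 + 2 \left(-854\right)\right)\right)}{1092 - 123584} = \frac{5 \frac{1}{5929741 - 729316} \left(9 \cdot 729316 + 32761 \left(-1629 - 1708\right)\right)}{1092 - 123584} = \frac{5 \frac{1}{5929741 - 729316} \left(6563844 + 32761 \left(-3337\right)\right)}{-122492} = \frac{5 \left(6563844 - 109323457\right)}{5200425} \left(- \frac{1}{122492}\right) = 5 \cdot \frac{1}{5200425} \left(-102759613\right) \left(- \frac{1}{122492}\right) = \left(- \frac{102759613}{1040085}\right) \left(- \frac{1}{122492}\right) = \frac{102759613}{127402091820}$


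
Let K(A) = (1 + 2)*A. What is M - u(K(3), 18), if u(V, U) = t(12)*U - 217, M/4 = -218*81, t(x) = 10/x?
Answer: -70430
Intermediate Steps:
K(A) = 3*A
M = -70632 (M = 4*(-218*81) = 4*(-17658) = -70632)
u(V, U) = -217 + 5*U/6 (u(V, U) = (10/12)*U - 217 = (10*(1/12))*U - 217 = 5*U/6 - 217 = -217 + 5*U/6)
M - u(K(3), 18) = -70632 - (-217 + (5/6)*18) = -70632 - (-217 + 15) = -70632 - 1*(-202) = -70632 + 202 = -70430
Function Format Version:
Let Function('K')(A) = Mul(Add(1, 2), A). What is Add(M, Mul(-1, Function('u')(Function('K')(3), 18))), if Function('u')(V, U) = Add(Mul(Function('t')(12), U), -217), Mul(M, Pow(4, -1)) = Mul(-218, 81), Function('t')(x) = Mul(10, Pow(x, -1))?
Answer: -70430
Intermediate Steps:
Function('K')(A) = Mul(3, A)
M = -70632 (M = Mul(4, Mul(-218, 81)) = Mul(4, -17658) = -70632)
Function('u')(V, U) = Add(-217, Mul(Rational(5, 6), U)) (Function('u')(V, U) = Add(Mul(Mul(10, Pow(12, -1)), U), -217) = Add(Mul(Mul(10, Rational(1, 12)), U), -217) = Add(Mul(Rational(5, 6), U), -217) = Add(-217, Mul(Rational(5, 6), U)))
Add(M, Mul(-1, Function('u')(Function('K')(3), 18))) = Add(-70632, Mul(-1, Add(-217, Mul(Rational(5, 6), 18)))) = Add(-70632, Mul(-1, Add(-217, 15))) = Add(-70632, Mul(-1, -202)) = Add(-70632, 202) = -70430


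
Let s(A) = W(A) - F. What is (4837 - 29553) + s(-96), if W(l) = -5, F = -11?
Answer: -24710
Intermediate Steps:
s(A) = 6 (s(A) = -5 - 1*(-11) = -5 + 11 = 6)
(4837 - 29553) + s(-96) = (4837 - 29553) + 6 = -24716 + 6 = -24710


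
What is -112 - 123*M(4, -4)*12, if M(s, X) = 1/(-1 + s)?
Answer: -604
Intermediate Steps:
-112 - 123*M(4, -4)*12 = -112 - 123*12/(-1 + 4) = -112 - 123*12/3 = -112 - 41*12 = -112 - 123*4 = -112 - 492 = -604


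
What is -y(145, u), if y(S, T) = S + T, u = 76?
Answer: -221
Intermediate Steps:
-y(145, u) = -(145 + 76) = -1*221 = -221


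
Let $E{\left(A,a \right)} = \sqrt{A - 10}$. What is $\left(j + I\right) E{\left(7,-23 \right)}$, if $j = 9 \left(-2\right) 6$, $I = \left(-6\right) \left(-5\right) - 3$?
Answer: $- 81 i \sqrt{3} \approx - 140.3 i$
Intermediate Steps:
$E{\left(A,a \right)} = \sqrt{-10 + A}$
$I = 27$ ($I = 30 - 3 = 27$)
$j = -108$ ($j = \left(-18\right) 6 = -108$)
$\left(j + I\right) E{\left(7,-23 \right)} = \left(-108 + 27\right) \sqrt{-10 + 7} = - 81 \sqrt{-3} = - 81 i \sqrt{3}$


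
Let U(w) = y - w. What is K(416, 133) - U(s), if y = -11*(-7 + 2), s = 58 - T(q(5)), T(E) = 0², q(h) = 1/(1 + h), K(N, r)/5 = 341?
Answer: 1708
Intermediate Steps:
K(N, r) = 1705 (K(N, r) = 5*341 = 1705)
T(E) = 0
s = 58 (s = 58 - 1*0 = 58 + 0 = 58)
y = 55 (y = -11*(-5) = 55)
U(w) = 55 - w
K(416, 133) - U(s) = 1705 - (55 - 1*58) = 1705 - (55 - 58) = 1705 - 1*(-3) = 1705 + 3 = 1708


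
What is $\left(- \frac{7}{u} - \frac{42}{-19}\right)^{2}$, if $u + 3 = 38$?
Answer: $\frac{36481}{9025} \approx 4.0422$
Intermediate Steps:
$u = 35$ ($u = -3 + 38 = 35$)
$\left(- \frac{7}{u} - \frac{42}{-19}\right)^{2} = \left(- \frac{7}{35} - \frac{42}{-19}\right)^{2} = \left(\left(-7\right) \frac{1}{35} - - \frac{42}{19}\right)^{2} = \left(- \frac{1}{5} + \frac{42}{19}\right)^{2} = \left(\frac{191}{95}\right)^{2} = \frac{36481}{9025}$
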